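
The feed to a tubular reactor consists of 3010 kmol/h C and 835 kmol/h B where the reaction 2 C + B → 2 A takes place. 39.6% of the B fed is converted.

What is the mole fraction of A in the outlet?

B reacted = 0.396 × 835 = 330.7 kmol/h; ν_B = −1, so ξ = 330.7/1 = 330.7 kmol/h.
Outlet amounts (n = n₀ + ν ξ):
  C: 3010 − 2(330.7) = 2349
  B: 835 − 1(330.7) = 504.3
  A: 0 + 2(330.7) = 661.3
Total out = 3514 kmol/h; y_A = 661.3 / 3514 = 0.1882.

0.188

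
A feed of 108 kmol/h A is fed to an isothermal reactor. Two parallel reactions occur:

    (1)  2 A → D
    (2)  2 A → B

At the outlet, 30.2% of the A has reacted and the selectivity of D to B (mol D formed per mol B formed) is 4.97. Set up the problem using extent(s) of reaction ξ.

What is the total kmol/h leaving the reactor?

91.7 kmol/h

Conversion of A: A consumed = 0.302 × 108 = 32.62 kmol/h = 2ξ₁ + 2ξ₂.
Selectivity: 1ξ₁ / (1ξ₂) = 4.97 → ξ₁ = 4.97 ξ₂.
Substitute: (2·4.97 + 2) ξ₂ = 32.62 → ξ₂ = 2.732 kmol/h, ξ₁ = 13.58 kmol/h.
Outlet amounts (n = n₀ + Σ ν·ξ):
  A: 108 − 2(13.58) − 2(2.732) = 75.38
  D: 0 + 1(13.58) = 13.58
  B: 0 + 1(2.732) = 2.732
Total out = 75.38 + 13.58 + 2.732 = 91.69 kmol/h.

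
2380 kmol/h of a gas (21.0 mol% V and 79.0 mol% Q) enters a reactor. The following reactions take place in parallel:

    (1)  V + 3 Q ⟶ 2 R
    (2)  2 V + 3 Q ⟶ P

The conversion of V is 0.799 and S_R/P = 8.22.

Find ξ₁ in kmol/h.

ξ₁ = 269 kmol/h

Conversion of V: V consumed = 0.799 × 499.8 = 399.3 kmol/h = 1ξ₁ + 2ξ₂.
Selectivity: 2ξ₁ / (1ξ₂) = 8.22 → ξ₁ = 4.11 ξ₂.
Substitute: (1·4.11 + 2) ξ₂ = 399.3 → ξ₂ = 65.36 kmol/h, ξ₁ = 268.6 kmol/h.
Outlet amounts (n = n₀ + Σ ν·ξ):
  V: 499.8 − 1(268.6) − 2(65.36) = 100.5
  Q: 1880 − 3(268.6) − 3(65.36) = 878.3
  R: 0 + 2(268.6) = 537.2
  P: 0 + 1(65.36) = 65.36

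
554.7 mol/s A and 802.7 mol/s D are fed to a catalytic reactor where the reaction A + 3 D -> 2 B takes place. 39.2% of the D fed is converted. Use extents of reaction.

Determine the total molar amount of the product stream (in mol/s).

D reacted = 0.392 × 802.7 = 314.7 mol/s; ν_D = −3, so ξ = 314.7/3 = 104.9 mol/s.
Outlet amounts (n = n₀ + ν ξ):
  A: 554.7 − 1(104.9) = 449.8
  D: 802.7 − 3(104.9) = 488
  B: 0 + 2(104.9) = 209.8
Total out = 449.8 + 488 + 209.8 = 1148 mol/s.

1150 mol/s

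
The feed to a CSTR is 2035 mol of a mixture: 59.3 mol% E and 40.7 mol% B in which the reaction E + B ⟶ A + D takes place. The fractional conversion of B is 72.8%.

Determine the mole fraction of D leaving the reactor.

0.296

B reacted = 0.728 × 828.2 = 603 mol; ν_B = −1, so ξ = 603/1 = 603 mol.
Outlet amounts (n = n₀ + ν ξ):
  E: 1207 − 1(603) = 603.8
  B: 828.2 − 1(603) = 225.3
  A: 0 + 1(603) = 603
  D: 0 + 1(603) = 603
Total out = 2035 mol; y_D = 603 / 2035 = 0.2963.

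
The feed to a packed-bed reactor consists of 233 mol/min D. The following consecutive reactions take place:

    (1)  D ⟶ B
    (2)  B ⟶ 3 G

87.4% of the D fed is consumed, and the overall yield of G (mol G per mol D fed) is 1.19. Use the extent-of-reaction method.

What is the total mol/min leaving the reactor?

418 mol/min

Conversion of D: D consumed = 1ξ₁ = 0.874 × 233 → ξ₁ = 203.6 mol/min.
Yield of G: 3ξ₂ / 233 = 1.19 → ξ₂ = 92.42 mol/min.
Outlet amounts (n = n₀ + Σ ν·ξ):
  D: 233 − 1(203.6) = 29.36
  B: 0 + 1(203.6) − 1(92.42) = 111.2
  G: 0 + 3(92.42) = 277.3
Total out = 29.36 + 111.2 + 277.3 = 417.8 mol/min.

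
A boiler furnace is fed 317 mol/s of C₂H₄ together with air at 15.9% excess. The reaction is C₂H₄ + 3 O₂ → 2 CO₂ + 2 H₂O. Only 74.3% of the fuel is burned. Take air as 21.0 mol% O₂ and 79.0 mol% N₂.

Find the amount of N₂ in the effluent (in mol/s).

4150 mol/s

Stoichiometric O₂ = 3 × 317 = 951 mol/s; O₂ fed = 951 × 1.159 = 1102 mol/s.
N₂ fed = 1102 × 79/21 = 4146 mol/s.
Fuel reacted = 0.743 × 317 → ξ = 235.5 mol/s.
Outlet (n = n₀ + ν ξ):
  C₂H₄: 317 − 1(235.5) = 81.47
  O₂: 1102 − 3(235.5) = 395.6
  N₂: 4146 (inert)
  CO₂: 0 + 2(235.5) = 471.1
  H₂O: 0 + 2(235.5) = 471.1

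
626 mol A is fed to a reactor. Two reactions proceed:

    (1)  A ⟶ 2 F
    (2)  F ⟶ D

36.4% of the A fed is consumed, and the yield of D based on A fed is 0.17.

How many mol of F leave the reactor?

349 mol

Conversion of A: A consumed = 1ξ₁ = 0.364 × 626 → ξ₁ = 227.9 mol.
Yield of D: 1ξ₂ / 626 = 0.17 → ξ₂ = 106.4 mol.
Outlet amounts (n = n₀ + Σ ν·ξ):
  A: 626 − 1(227.9) = 398.1
  F: 0 + 2(227.9) − 1(106.4) = 349.3
  D: 0 + 1(106.4) = 106.4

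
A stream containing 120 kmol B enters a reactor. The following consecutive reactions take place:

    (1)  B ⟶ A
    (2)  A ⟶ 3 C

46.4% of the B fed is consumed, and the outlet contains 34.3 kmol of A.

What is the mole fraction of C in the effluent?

0.394

Conversion of B: B consumed = 1ξ₁ = 0.464 × 120 → ξ₁ = 55.68 kmol.
A balance: n_A = 0 + 1ξ₁ − 1ξ₂ = 34.3 → ξ₂ = (1·55.68 − 34.3)/1 = 21.38 kmol.
Outlet amounts (n = n₀ + Σ ν·ξ):
  B: 120 − 1(55.68) = 64.32
  A: 0 + 1(55.68) − 1(21.38) = 34.3
  C: 0 + 3(21.38) = 64.14
Total out = 162.8 kmol; y_C = 64.14 / 162.8 = 0.3941.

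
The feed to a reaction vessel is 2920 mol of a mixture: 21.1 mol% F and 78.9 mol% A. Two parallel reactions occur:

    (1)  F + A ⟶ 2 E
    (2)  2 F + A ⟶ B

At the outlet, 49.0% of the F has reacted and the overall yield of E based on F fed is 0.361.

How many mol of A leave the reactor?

Yield of E: 2ξ₁ / 616.1 = 0.361 → ξ₁ = 111.2 mol.
Conversion of F: 1ξ₁ + 2ξ₂ = 0.49 × 616.1 = 301.9 → ξ₂ = 95.34 mol.
Outlet amounts (n = n₀ + Σ ν·ξ):
  F: 616.1 − 1(111.2) − 2(95.34) = 314.2
  A: 2304 − 1(111.2) − 1(95.34) = 2097
  E: 0 + 2(111.2) = 222.4
  B: 0 + 1(95.34) = 95.34

2100 mol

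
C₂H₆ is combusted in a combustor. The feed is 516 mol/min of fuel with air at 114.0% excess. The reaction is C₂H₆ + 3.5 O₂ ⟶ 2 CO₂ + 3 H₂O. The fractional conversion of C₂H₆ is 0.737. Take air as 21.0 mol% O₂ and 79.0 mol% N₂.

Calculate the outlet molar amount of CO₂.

761 mol/min

Stoichiometric O₂ = 3.5 × 516 = 1806 mol/min; O₂ fed = 1806 × 2.140 = 3865 mol/min.
N₂ fed = 3865 × 79/21 = 14540 mol/min.
Fuel reacted = 0.737 × 516 → ξ = 380.3 mol/min.
Outlet (n = n₀ + ν ξ):
  C₂H₆: 516 − 1(380.3) = 135.7
  O₂: 3865 − 3.5(380.3) = 2534
  N₂: 14540 (inert)
  CO₂: 0 + 2(380.3) = 760.6
  H₂O: 0 + 3(380.3) = 1141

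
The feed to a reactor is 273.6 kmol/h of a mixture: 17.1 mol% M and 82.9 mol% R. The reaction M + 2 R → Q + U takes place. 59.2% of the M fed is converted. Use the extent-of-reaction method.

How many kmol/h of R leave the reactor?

171 kmol/h

M reacted = 0.592 × 46.79 = 27.7 kmol/h; ν_M = −1, so ξ = 27.7/1 = 27.7 kmol/h.
Outlet amounts (n = n₀ + ν ξ):
  M: 46.79 − 1(27.7) = 19.09
  R: 226.8 − 2(27.7) = 171.4
  Q: 0 + 1(27.7) = 27.7
  U: 0 + 1(27.7) = 27.7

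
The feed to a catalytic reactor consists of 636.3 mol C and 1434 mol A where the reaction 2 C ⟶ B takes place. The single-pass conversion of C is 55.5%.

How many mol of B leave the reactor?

C reacted = 0.555 × 636.3 = 353.1 mol; ν_C = −2, so ξ = 353.1/2 = 176.6 mol.
Outlet amounts (n = n₀ + ν ξ):
  C: 636.3 − 2(176.6) = 283.2
  B: 0 + 1(176.6) = 176.6
  A: 1434 (inert)

177 mol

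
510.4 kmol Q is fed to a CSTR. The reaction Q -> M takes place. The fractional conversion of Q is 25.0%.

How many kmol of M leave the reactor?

Q reacted = 0.25 × 510.4 = 127.6 kmol; ν_Q = −1, so ξ = 127.6/1 = 127.6 kmol.
Outlet amounts (n = n₀ + ν ξ):
  Q: 510.4 − 1(127.6) = 382.8
  M: 0 + 1(127.6) = 127.6

128 kmol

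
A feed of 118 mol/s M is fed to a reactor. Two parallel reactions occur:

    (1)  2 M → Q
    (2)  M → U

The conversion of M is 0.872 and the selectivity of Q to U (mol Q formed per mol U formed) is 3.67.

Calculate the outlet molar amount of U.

Conversion of M: M consumed = 0.872 × 118 = 102.9 mol/s = 2ξ₁ + 1ξ₂.
Selectivity: 1ξ₁ / (1ξ₂) = 3.67 → ξ₁ = 3.67 ξ₂.
Substitute: (2·3.67 + 1) ξ₂ = 102.9 → ξ₂ = 12.34 mol/s, ξ₁ = 45.28 mol/s.
Outlet amounts (n = n₀ + Σ ν·ξ):
  M: 118 − 2(45.28) − 1(12.34) = 15.1
  Q: 0 + 1(45.28) = 45.28
  U: 0 + 1(12.34) = 12.34

12.3 mol/s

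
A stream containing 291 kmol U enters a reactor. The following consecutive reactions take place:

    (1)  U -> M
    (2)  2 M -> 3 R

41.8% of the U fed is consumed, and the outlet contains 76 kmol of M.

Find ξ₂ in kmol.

Conversion of U: U consumed = 1ξ₁ = 0.418 × 291 → ξ₁ = 121.6 kmol.
M balance: n_M = 0 + 1ξ₁ − 2ξ₂ = 76 → ξ₂ = (1·121.6 − 76)/2 = 22.82 kmol.
Outlet amounts (n = n₀ + Σ ν·ξ):
  U: 291 − 1(121.6) = 169.4
  M: 0 + 1(121.6) − 2(22.82) = 76
  R: 0 + 3(22.82) = 68.46

ξ₂ = 22.8 kmol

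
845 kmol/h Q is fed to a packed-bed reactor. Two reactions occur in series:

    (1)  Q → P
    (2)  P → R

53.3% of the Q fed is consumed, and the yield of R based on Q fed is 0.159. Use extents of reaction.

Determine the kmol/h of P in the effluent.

316 kmol/h

Conversion of Q: Q consumed = 1ξ₁ = 0.533 × 845 → ξ₁ = 450.4 kmol/h.
Yield of R: 1ξ₂ / 845 = 0.159 → ξ₂ = 134.4 kmol/h.
Outlet amounts (n = n₀ + Σ ν·ξ):
  Q: 845 − 1(450.4) = 394.6
  P: 0 + 1(450.4) − 1(134.4) = 316
  R: 0 + 1(134.4) = 134.4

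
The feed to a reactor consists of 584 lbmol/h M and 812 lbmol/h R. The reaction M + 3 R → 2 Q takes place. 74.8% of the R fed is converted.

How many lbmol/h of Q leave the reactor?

R reacted = 0.748 × 812 = 607.4 lbmol/h; ν_R = −3, so ξ = 607.4/3 = 202.5 lbmol/h.
Outlet amounts (n = n₀ + ν ξ):
  M: 584 − 1(202.5) = 381.5
  R: 812 − 3(202.5) = 204.6
  Q: 0 + 2(202.5) = 404.9

405 lbmol/h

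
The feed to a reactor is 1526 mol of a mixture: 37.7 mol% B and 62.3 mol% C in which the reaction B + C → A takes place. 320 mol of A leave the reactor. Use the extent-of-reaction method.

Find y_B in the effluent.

0.212

For A: n = n₀ + 1ξ → 320 = 0 + 1ξ, giving ξ = 320 mol.
Outlet amounts (n = n₀ + ν ξ):
  B: 575.3 − 1(320) = 255.3
  C: 950.7 − 1(320) = 630.7
  A: 0 + 1(320) = 320
Total out = 1206 mol; y_B = 255.3 / 1206 = 0.2117.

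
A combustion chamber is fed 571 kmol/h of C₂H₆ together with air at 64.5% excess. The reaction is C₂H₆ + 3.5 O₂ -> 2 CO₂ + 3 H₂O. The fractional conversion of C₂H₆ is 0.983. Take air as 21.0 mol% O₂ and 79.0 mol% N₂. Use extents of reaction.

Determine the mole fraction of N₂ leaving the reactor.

0.749

Stoichiometric O₂ = 3.5 × 571 = 1998 kmol/h; O₂ fed = 1998 × 1.645 = 3288 kmol/h.
N₂ fed = 3288 × 79/21 = 12370 kmol/h.
Fuel reacted = 0.983 × 571 → ξ = 561.3 kmol/h.
Outlet (n = n₀ + ν ξ):
  C₂H₆: 571 − 1(561.3) = 9.707
  O₂: 3288 − 3.5(561.3) = 1323
  N₂: 12370 (inert)
  CO₂: 0 + 2(561.3) = 1123
  H₂O: 0 + 3(561.3) = 1684
Total out = 16510 kmol/h; y_N₂ = 12370 / 16510 = 0.7492.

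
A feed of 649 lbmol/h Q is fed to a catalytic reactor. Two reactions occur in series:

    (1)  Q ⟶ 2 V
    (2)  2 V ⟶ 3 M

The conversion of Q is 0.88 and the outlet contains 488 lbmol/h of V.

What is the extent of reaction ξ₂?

Conversion of Q: Q consumed = 1ξ₁ = 0.88 × 649 → ξ₁ = 571.1 lbmol/h.
V balance: n_V = 0 + 2ξ₁ − 2ξ₂ = 488 → ξ₂ = (2·571.1 − 488)/2 = 327.1 lbmol/h.
Outlet amounts (n = n₀ + Σ ν·ξ):
  Q: 649 − 1(571.1) = 77.88
  V: 0 + 2(571.1) − 2(327.1) = 488
  M: 0 + 3(327.1) = 981.4

ξ₂ = 327 lbmol/h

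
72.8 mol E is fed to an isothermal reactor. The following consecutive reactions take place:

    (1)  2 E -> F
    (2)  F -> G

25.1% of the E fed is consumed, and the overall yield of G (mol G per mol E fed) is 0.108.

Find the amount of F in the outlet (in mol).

1.27 mol

Conversion of E: E consumed = 2ξ₁ = 0.251 × 72.8 → ξ₁ = 9.136 mol.
Yield of G: 1ξ₂ / 72.8 = 0.108 → ξ₂ = 7.862 mol.
Outlet amounts (n = n₀ + Σ ν·ξ):
  E: 72.8 − 2(9.136) = 54.53
  F: 0 + 1(9.136) − 1(7.862) = 1.274
  G: 0 + 1(7.862) = 7.862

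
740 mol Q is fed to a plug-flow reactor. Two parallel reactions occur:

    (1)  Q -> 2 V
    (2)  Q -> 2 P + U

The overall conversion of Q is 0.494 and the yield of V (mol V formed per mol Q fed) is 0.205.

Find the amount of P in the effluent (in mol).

579 mol

Yield of V: 2ξ₁ / 740 = 0.205 → ξ₁ = 75.85 mol.
Conversion of Q: 1ξ₁ + 1ξ₂ = 0.494 × 740 = 365.6 → ξ₂ = 289.7 mol.
Outlet amounts (n = n₀ + Σ ν·ξ):
  Q: 740 − 1(75.85) − 1(289.7) = 374.4
  V: 0 + 2(75.85) = 151.7
  P: 0 + 2(289.7) = 579.4
  U: 0 + 1(289.7) = 289.7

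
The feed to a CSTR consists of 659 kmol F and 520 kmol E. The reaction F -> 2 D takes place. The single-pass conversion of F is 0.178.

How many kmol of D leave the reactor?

F reacted = 0.178 × 659 = 117.3 kmol; ν_F = −1, so ξ = 117.3/1 = 117.3 kmol.
Outlet amounts (n = n₀ + ν ξ):
  F: 659 − 1(117.3) = 541.7
  D: 0 + 2(117.3) = 234.6
  E: 520 (inert)

235 kmol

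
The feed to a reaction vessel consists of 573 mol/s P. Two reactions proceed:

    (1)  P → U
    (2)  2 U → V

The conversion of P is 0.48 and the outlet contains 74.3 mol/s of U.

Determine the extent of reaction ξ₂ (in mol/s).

Conversion of P: P consumed = 1ξ₁ = 0.48 × 573 → ξ₁ = 275 mol/s.
U balance: n_U = 0 + 1ξ₁ − 2ξ₂ = 74.3 → ξ₂ = (1·275 − 74.3)/2 = 100.4 mol/s.
Outlet amounts (n = n₀ + Σ ν·ξ):
  P: 573 − 1(275) = 298
  U: 0 + 1(275) − 2(100.4) = 74.3
  V: 0 + 1(100.4) = 100.4

ξ₂ = 100 mol/s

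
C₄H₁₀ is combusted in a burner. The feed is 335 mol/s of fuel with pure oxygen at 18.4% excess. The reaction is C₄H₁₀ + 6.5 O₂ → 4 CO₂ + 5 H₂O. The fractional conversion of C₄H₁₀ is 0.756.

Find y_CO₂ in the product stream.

Stoichiometric O₂ = 6.5 × 335 = 2178 mol/s; O₂ fed = 2178 × 1.184 = 2578 mol/s.
Fuel reacted = 0.756 × 335 → ξ = 253.3 mol/s.
Outlet (n = n₀ + ν ξ):
  C₄H₁₀: 335 − 1(253.3) = 81.74
  O₂: 2578 − 6.5(253.3) = 932
  CO₂: 0 + 4(253.3) = 1013
  H₂O: 0 + 5(253.3) = 1266
Total out = 3293 mol/s; y_CO₂ = 1013 / 3293 = 0.3076.

0.308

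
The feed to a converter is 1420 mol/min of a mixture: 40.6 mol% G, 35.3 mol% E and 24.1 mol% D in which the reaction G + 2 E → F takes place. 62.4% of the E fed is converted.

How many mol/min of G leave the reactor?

E reacted = 0.624 × 501.3 = 312.8 mol/min; ν_E = −2, so ξ = 312.8/2 = 156.4 mol/min.
Outlet amounts (n = n₀ + ν ξ):
  G: 576.5 − 1(156.4) = 420.1
  E: 501.3 − 2(156.4) = 188.5
  F: 0 + 1(156.4) = 156.4
  D: 342.2 (inert)

420 mol/min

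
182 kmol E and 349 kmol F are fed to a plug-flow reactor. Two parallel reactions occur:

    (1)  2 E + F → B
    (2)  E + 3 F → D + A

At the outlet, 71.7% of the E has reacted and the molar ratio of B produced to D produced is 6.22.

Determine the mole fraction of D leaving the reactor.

Conversion of E: E consumed = 0.717 × 182 = 130.5 kmol = 2ξ₁ + 1ξ₂.
Selectivity: 1ξ₁ / (1ξ₂) = 6.22 → ξ₁ = 6.22 ξ₂.
Substitute: (2·6.22 + 1) ξ₂ = 130.5 → ξ₂ = 9.709 kmol, ξ₁ = 60.39 kmol.
Outlet amounts (n = n₀ + Σ ν·ξ):
  E: 182 − 2(60.39) − 1(9.709) = 51.51
  F: 349 − 1(60.39) − 3(9.709) = 259.5
  B: 0 + 1(60.39) = 60.39
  D: 0 + 1(9.709) = 9.709
  A: 0 + 1(9.709) = 9.709
Total out = 390.8 kmol; y_D = 9.709 / 390.8 = 0.02485.

0.0248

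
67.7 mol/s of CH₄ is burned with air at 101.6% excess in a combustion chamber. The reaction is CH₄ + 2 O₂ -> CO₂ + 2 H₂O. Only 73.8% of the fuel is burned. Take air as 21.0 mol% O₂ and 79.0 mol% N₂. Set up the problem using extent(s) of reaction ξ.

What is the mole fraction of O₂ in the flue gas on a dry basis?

Stoichiometric O₂ = 2 × 67.7 = 135.4 mol/s; O₂ fed = 135.4 × 2.016 = 273 mol/s.
N₂ fed = 273 × 79/21 = 1027 mol/s.
Fuel reacted = 0.738 × 67.7 → ξ = 49.96 mol/s.
Outlet (n = n₀ + ν ξ):
  CH₄: 67.7 − 1(49.96) = 17.74
  O₂: 273 − 2(49.96) = 173
  N₂: 1027 (inert)
  CO₂: 0 + 1(49.96) = 49.96
  H₂O: 0 + 2(49.96) = 99.93
Dry total = 1268 mol/s; y_O₂ (dry) = 173 / 1268 = 0.1365.

0.137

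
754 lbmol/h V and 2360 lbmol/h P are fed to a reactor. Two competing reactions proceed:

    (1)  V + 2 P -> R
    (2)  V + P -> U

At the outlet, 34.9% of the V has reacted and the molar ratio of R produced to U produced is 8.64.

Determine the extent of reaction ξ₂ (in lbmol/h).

Conversion of V: V consumed = 0.349 × 754 = 263.1 lbmol/h = 1ξ₁ + 1ξ₂.
Selectivity: 1ξ₁ / (1ξ₂) = 8.64 → ξ₁ = 8.64 ξ₂.
Substitute: (1·8.64 + 1) ξ₂ = 263.1 → ξ₂ = 27.3 lbmol/h, ξ₁ = 235.8 lbmol/h.
Outlet amounts (n = n₀ + Σ ν·ξ):
  V: 754 − 1(235.8) − 1(27.3) = 490.9
  P: 2360 − 2(235.8) − 1(27.3) = 1861
  R: 0 + 1(235.8) = 235.8
  U: 0 + 1(27.3) = 27.3

ξ₂ = 27.3 lbmol/h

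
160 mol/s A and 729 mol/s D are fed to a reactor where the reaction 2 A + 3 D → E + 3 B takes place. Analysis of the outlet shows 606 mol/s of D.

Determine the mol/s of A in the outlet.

78 mol/s

For D: n = n₀ − 3ξ → 606 = 729 − 3ξ, giving ξ = 41 mol/s.
Outlet amounts (n = n₀ + ν ξ):
  A: 160 − 2(41) = 78
  D: 729 − 3(41) = 606
  E: 0 + 1(41) = 41
  B: 0 + 3(41) = 123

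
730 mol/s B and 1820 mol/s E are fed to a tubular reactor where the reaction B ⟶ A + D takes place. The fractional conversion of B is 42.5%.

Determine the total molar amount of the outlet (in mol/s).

B reacted = 0.425 × 730 = 310.2 mol/s; ν_B = −1, so ξ = 310.2/1 = 310.2 mol/s.
Outlet amounts (n = n₀ + ν ξ):
  B: 730 − 1(310.2) = 419.8
  A: 0 + 1(310.2) = 310.2
  D: 0 + 1(310.2) = 310.2
  E: 1820 (inert)
Total out = 419.8 + 310.2 + 310.2 + 1820 = 2860 mol/s.

2860 mol/s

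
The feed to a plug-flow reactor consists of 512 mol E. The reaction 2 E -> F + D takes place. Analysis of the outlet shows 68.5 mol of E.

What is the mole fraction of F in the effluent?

0.433

For E: n = n₀ − 2ξ → 68.5 = 512 − 2ξ, giving ξ = 221.8 mol.
Outlet amounts (n = n₀ + ν ξ):
  E: 512 − 2(221.8) = 68.5
  F: 0 + 1(221.8) = 221.8
  D: 0 + 1(221.8) = 221.8
Total out = 512 mol; y_F = 221.8 / 512 = 0.4331.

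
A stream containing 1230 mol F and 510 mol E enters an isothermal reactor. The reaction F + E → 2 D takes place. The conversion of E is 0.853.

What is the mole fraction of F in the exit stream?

0.457

E reacted = 0.853 × 510 = 435 mol; ν_E = −1, so ξ = 435/1 = 435 mol.
Outlet amounts (n = n₀ + ν ξ):
  F: 1230 − 1(435) = 795
  E: 510 − 1(435) = 74.97
  D: 0 + 2(435) = 870.1
Total out = 1740 mol; y_F = 795 / 1740 = 0.4569.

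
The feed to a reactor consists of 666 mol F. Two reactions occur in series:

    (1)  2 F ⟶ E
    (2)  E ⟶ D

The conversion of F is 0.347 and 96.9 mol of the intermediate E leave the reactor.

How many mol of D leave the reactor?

Conversion of F: F consumed = 2ξ₁ = 0.347 × 666 → ξ₁ = 115.6 mol.
E balance: n_E = 0 + 1ξ₁ − 1ξ₂ = 96.9 → ξ₂ = (1·115.6 − 96.9)/1 = 18.65 mol.
Outlet amounts (n = n₀ + Σ ν·ξ):
  F: 666 − 2(115.6) = 434.9
  E: 0 + 1(115.6) − 1(18.65) = 96.9
  D: 0 + 1(18.65) = 18.65

18.7 mol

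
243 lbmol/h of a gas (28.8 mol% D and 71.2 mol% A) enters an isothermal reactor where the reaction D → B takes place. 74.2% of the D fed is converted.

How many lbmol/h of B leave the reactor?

51.9 lbmol/h

D reacted = 0.742 × 69.98 = 51.93 lbmol/h; ν_D = −1, so ξ = 51.93/1 = 51.93 lbmol/h.
Outlet amounts (n = n₀ + ν ξ):
  D: 69.98 − 1(51.93) = 18.06
  B: 0 + 1(51.93) = 51.93
  A: 173 (inert)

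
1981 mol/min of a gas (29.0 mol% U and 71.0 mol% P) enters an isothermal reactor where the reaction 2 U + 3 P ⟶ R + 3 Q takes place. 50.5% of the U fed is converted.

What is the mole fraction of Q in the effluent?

0.237

U reacted = 0.505 × 574.5 = 290.1 mol/min; ν_U = −2, so ξ = 290.1/2 = 145.1 mol/min.
Outlet amounts (n = n₀ + ν ξ):
  U: 574.5 − 2(145.1) = 284.4
  P: 1407 − 3(145.1) = 971.3
  R: 0 + 1(145.1) = 145.1
  Q: 0 + 3(145.1) = 435.2
Total out = 1836 mol/min; y_Q = 435.2 / 1836 = 0.237.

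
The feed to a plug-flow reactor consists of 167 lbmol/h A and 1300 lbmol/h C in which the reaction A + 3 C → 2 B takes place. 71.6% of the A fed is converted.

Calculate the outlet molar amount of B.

239 lbmol/h

A reacted = 0.716 × 167 = 119.6 lbmol/h; ν_A = −1, so ξ = 119.6/1 = 119.6 lbmol/h.
Outlet amounts (n = n₀ + ν ξ):
  A: 167 − 1(119.6) = 47.43
  C: 1300 − 3(119.6) = 941.3
  B: 0 + 2(119.6) = 239.1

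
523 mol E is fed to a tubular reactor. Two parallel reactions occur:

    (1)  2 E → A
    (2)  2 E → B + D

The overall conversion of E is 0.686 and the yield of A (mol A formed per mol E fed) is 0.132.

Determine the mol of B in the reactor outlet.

Yield of A: 1ξ₁ / 523 = 0.132 → ξ₁ = 69.04 mol.
Conversion of E: 2ξ₁ + 2ξ₂ = 0.686 × 523 = 358.8 → ξ₂ = 110.4 mol.
Outlet amounts (n = n₀ + Σ ν·ξ):
  E: 523 − 2(69.04) − 2(110.4) = 164.2
  A: 0 + 1(69.04) = 69.04
  B: 0 + 1(110.4) = 110.4
  D: 0 + 1(110.4) = 110.4

110 mol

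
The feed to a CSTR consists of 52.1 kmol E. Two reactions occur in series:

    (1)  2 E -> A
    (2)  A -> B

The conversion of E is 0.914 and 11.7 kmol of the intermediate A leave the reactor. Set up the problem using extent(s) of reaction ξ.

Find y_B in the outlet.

0.428

Conversion of E: E consumed = 2ξ₁ = 0.914 × 52.1 → ξ₁ = 23.81 kmol.
A balance: n_A = 0 + 1ξ₁ − 1ξ₂ = 11.7 → ξ₂ = (1·23.81 − 11.7)/1 = 12.11 kmol.
Outlet amounts (n = n₀ + Σ ν·ξ):
  E: 52.1 − 2(23.81) = 4.481
  A: 0 + 1(23.81) − 1(12.11) = 11.7
  B: 0 + 1(12.11) = 12.11
Total out = 28.29 kmol; y_B = 12.11 / 28.29 = 0.4281.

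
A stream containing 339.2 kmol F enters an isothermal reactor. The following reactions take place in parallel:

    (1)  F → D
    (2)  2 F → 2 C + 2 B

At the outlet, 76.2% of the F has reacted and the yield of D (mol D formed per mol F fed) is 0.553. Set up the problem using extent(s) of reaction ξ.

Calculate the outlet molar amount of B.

70.9 kmol

Yield of D: 1ξ₁ / 339.2 = 0.553 → ξ₁ = 187.6 kmol.
Conversion of F: 1ξ₁ + 2ξ₂ = 0.762 × 339.2 = 258.5 → ξ₂ = 35.45 kmol.
Outlet amounts (n = n₀ + Σ ν·ξ):
  F: 339.2 − 1(187.6) − 2(35.45) = 80.73
  D: 0 + 1(187.6) = 187.6
  C: 0 + 2(35.45) = 70.89
  B: 0 + 2(35.45) = 70.89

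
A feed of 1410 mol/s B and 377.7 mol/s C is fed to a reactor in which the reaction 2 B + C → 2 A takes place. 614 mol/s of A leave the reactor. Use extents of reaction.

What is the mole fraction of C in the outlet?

For A: n = n₀ + 2ξ → 614 = 0 + 2ξ, giving ξ = 307 mol/s.
Outlet amounts (n = n₀ + ν ξ):
  B: 1410 − 2(307) = 796
  C: 377.7 − 1(307) = 70.7
  A: 0 + 2(307) = 614
Total out = 1481 mol/s; y_C = 70.7 / 1481 = 0.04775.

0.0477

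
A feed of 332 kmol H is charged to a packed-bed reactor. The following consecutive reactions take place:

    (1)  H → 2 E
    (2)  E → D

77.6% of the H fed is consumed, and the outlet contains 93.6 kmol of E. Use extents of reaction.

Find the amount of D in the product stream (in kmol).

Conversion of H: H consumed = 1ξ₁ = 0.776 × 332 → ξ₁ = 257.6 kmol.
E balance: n_E = 0 + 2ξ₁ − 1ξ₂ = 93.6 → ξ₂ = (2·257.6 − 93.6)/1 = 421.7 kmol.
Outlet amounts (n = n₀ + Σ ν·ξ):
  H: 332 − 1(257.6) = 74.37
  E: 0 + 2(257.6) − 1(421.7) = 93.6
  D: 0 + 1(421.7) = 421.7

422 kmol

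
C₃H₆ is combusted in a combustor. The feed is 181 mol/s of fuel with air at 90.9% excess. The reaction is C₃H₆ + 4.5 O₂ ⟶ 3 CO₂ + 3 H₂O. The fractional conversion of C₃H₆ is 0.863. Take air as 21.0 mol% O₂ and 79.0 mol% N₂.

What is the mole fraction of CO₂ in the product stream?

Stoichiometric O₂ = 4.5 × 181 = 814.5 mol/s; O₂ fed = 814.5 × 1.909 = 1555 mol/s.
N₂ fed = 1555 × 79/21 = 5849 mol/s.
Fuel reacted = 0.863 × 181 → ξ = 156.2 mol/s.
Outlet (n = n₀ + ν ξ):
  C₃H₆: 181 − 1(156.2) = 24.8
  O₂: 1555 − 4.5(156.2) = 852
  N₂: 5849 (inert)
  CO₂: 0 + 3(156.2) = 468.6
  H₂O: 0 + 3(156.2) = 468.6
Total out = 7663 mol/s; y_CO₂ = 468.6 / 7663 = 0.06115.

0.0611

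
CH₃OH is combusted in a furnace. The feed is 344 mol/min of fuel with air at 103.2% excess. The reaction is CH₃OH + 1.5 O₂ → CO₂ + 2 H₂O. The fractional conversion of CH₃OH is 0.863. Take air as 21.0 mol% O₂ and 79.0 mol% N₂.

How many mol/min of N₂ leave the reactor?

3940 mol/min

Stoichiometric O₂ = 1.5 × 344 = 516 mol/min; O₂ fed = 516 × 2.032 = 1049 mol/min.
N₂ fed = 1049 × 79/21 = 3944 mol/min.
Fuel reacted = 0.863 × 344 → ξ = 296.9 mol/min.
Outlet (n = n₀ + ν ξ):
  CH₃OH: 344 − 1(296.9) = 47.13
  O₂: 1049 − 1.5(296.9) = 603.2
  N₂: 3944 (inert)
  CO₂: 0 + 1(296.9) = 296.9
  H₂O: 0 + 2(296.9) = 593.7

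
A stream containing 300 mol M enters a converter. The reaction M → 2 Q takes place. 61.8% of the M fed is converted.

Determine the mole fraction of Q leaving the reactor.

M reacted = 0.618 × 300 = 185.4 mol; ν_M = −1, so ξ = 185.4/1 = 185.4 mol.
Outlet amounts (n = n₀ + ν ξ):
  M: 300 − 1(185.4) = 114.6
  Q: 0 + 2(185.4) = 370.8
Total out = 485.4 mol; y_Q = 370.8 / 485.4 = 0.7639.

0.764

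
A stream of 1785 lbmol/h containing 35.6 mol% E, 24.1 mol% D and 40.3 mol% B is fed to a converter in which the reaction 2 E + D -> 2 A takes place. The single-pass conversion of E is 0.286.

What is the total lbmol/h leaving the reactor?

E reacted = 0.286 × 635.5 = 181.7 lbmol/h; ν_E = −2, so ξ = 181.7/2 = 90.87 lbmol/h.
Outlet amounts (n = n₀ + ν ξ):
  E: 635.5 − 2(90.87) = 453.7
  D: 430.2 − 1(90.87) = 339.3
  A: 0 + 2(90.87) = 181.7
  B: 719.4 (inert)
Total out = 453.7 + 339.3 + 181.7 + 719.4 = 1694 lbmol/h.

1690 lbmol/h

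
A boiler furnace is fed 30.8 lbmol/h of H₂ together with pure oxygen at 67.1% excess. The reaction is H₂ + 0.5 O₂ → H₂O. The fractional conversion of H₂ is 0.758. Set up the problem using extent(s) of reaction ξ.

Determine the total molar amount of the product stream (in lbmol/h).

Stoichiometric O₂ = 0.5 × 30.8 = 15.4 lbmol/h; O₂ fed = 15.4 × 1.671 = 25.73 lbmol/h.
Fuel reacted = 0.758 × 30.8 → ξ = 23.35 lbmol/h.
Outlet (n = n₀ + ν ξ):
  H₂: 30.8 − 1(23.35) = 7.454
  O₂: 25.73 − 0.5(23.35) = 14.06
  H₂O: 0 + 1(23.35) = 23.35
Total out = 7.454 + 14.06 + 23.35 = 44.86 lbmol/h.

44.9 lbmol/h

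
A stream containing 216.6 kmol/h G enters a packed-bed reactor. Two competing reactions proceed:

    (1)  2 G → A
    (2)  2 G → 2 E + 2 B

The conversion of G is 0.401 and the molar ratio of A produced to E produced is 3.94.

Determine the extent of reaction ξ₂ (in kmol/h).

ξ₂ = 4.89 kmol/h

Conversion of G: G consumed = 0.401 × 216.6 = 86.86 kmol/h = 2ξ₁ + 2ξ₂.
Selectivity: 1ξ₁ / (2ξ₂) = 3.94 → ξ₁ = 7.88 ξ₂.
Substitute: (2·7.88 + 2) ξ₂ = 86.86 → ξ₂ = 4.891 kmol/h, ξ₁ = 38.54 kmol/h.
Outlet amounts (n = n₀ + Σ ν·ξ):
  G: 216.6 − 2(38.54) − 2(4.891) = 129.7
  A: 0 + 1(38.54) = 38.54
  E: 0 + 2(4.891) = 9.781
  B: 0 + 2(4.891) = 9.781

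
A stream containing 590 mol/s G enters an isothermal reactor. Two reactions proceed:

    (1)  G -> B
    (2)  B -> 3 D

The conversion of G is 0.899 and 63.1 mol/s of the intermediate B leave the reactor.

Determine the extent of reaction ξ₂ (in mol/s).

ξ₂ = 467 mol/s

Conversion of G: G consumed = 1ξ₁ = 0.899 × 590 → ξ₁ = 530.4 mol/s.
B balance: n_B = 0 + 1ξ₁ − 1ξ₂ = 63.1 → ξ₂ = (1·530.4 − 63.1)/1 = 467.3 mol/s.
Outlet amounts (n = n₀ + Σ ν·ξ):
  G: 590 − 1(530.4) = 59.59
  B: 0 + 1(530.4) − 1(467.3) = 63.1
  D: 0 + 3(467.3) = 1402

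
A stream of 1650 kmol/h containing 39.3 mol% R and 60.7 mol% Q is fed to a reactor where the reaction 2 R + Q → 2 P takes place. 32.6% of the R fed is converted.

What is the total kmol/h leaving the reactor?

1540 kmol/h

R reacted = 0.326 × 648.4 = 211.4 kmol/h; ν_R = −2, so ξ = 211.4/2 = 105.7 kmol/h.
Outlet amounts (n = n₀ + ν ξ):
  R: 648.4 − 2(105.7) = 437.1
  Q: 1002 − 1(105.7) = 895.9
  P: 0 + 2(105.7) = 211.4
Total out = 437.1 + 895.9 + 211.4 = 1544 kmol/h.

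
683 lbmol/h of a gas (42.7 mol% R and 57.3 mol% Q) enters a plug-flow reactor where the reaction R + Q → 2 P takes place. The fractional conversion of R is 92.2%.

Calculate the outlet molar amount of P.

R reacted = 0.922 × 291.6 = 268.9 lbmol/h; ν_R = −1, so ξ = 268.9/1 = 268.9 lbmol/h.
Outlet amounts (n = n₀ + ν ξ):
  R: 291.6 − 1(268.9) = 22.75
  Q: 391.4 − 1(268.9) = 122.5
  P: 0 + 2(268.9) = 537.8

538 lbmol/h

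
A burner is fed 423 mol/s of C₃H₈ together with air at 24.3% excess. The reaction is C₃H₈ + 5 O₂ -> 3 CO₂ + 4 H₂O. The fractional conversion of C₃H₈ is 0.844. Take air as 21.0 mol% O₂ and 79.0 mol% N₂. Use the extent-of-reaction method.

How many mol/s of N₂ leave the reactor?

9890 mol/s

Stoichiometric O₂ = 5 × 423 = 2115 mol/s; O₂ fed = 2115 × 1.243 = 2629 mol/s.
N₂ fed = 2629 × 79/21 = 9890 mol/s.
Fuel reacted = 0.844 × 423 → ξ = 357 mol/s.
Outlet (n = n₀ + ν ξ):
  C₃H₈: 423 − 1(357) = 65.99
  O₂: 2629 − 5(357) = 843.9
  N₂: 9890 (inert)
  CO₂: 0 + 3(357) = 1071
  H₂O: 0 + 4(357) = 1428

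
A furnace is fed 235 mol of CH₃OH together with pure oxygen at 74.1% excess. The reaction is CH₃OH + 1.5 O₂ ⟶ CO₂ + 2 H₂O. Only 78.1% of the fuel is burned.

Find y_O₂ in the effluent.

0.36

Stoichiometric O₂ = 1.5 × 235 = 352.5 mol; O₂ fed = 352.5 × 1.741 = 613.7 mol.
Fuel reacted = 0.781 × 235 → ξ = 183.5 mol.
Outlet (n = n₀ + ν ξ):
  CH₃OH: 235 − 1(183.5) = 51.47
  O₂: 613.7 − 1.5(183.5) = 338.4
  CO₂: 0 + 1(183.5) = 183.5
  H₂O: 0 + 2(183.5) = 367.1
Total out = 940.5 mol; y_O₂ = 338.4 / 940.5 = 0.3598.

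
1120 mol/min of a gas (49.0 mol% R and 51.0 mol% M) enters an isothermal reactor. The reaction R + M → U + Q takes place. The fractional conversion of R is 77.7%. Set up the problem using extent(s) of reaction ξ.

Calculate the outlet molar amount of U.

R reacted = 0.777 × 548.8 = 426.4 mol/min; ν_R = −1, so ξ = 426.4/1 = 426.4 mol/min.
Outlet amounts (n = n₀ + ν ξ):
  R: 548.8 − 1(426.4) = 122.4
  M: 571.2 − 1(426.4) = 144.8
  U: 0 + 1(426.4) = 426.4
  Q: 0 + 1(426.4) = 426.4

426 mol/min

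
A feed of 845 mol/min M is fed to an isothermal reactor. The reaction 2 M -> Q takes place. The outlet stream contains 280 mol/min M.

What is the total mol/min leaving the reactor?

562 mol/min

For M: n = n₀ − 2ξ → 280 = 845 − 2ξ, giving ξ = 282.5 mol/min.
Outlet amounts (n = n₀ + ν ξ):
  M: 845 − 2(282.5) = 280
  Q: 0 + 1(282.5) = 282.5
Total out = 280 + 282.5 = 562.5 mol/min.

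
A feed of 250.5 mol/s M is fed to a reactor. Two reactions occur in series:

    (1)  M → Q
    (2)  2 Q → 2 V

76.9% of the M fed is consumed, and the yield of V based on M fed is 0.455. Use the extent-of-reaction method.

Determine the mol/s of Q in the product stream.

78.7 mol/s

Conversion of M: M consumed = 1ξ₁ = 0.769 × 250.5 → ξ₁ = 192.6 mol/s.
Yield of V: 2ξ₂ / 250.5 = 0.455 → ξ₂ = 56.99 mol/s.
Outlet amounts (n = n₀ + Σ ν·ξ):
  M: 250.5 − 1(192.6) = 57.87
  Q: 0 + 1(192.6) − 2(56.99) = 78.66
  V: 0 + 2(56.99) = 114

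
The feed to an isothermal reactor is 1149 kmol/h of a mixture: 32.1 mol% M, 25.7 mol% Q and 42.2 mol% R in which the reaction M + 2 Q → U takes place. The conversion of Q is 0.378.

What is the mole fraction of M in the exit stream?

0.302

Q reacted = 0.378 × 295.3 = 111.6 kmol/h; ν_Q = −2, so ξ = 111.6/2 = 55.81 kmol/h.
Outlet amounts (n = n₀ + ν ξ):
  M: 368.8 − 1(55.81) = 313
  Q: 295.3 − 2(55.81) = 183.7
  U: 0 + 1(55.81) = 55.81
  R: 484.9 (inert)
Total out = 1037 kmol/h; y_M = 313 / 1037 = 0.3017.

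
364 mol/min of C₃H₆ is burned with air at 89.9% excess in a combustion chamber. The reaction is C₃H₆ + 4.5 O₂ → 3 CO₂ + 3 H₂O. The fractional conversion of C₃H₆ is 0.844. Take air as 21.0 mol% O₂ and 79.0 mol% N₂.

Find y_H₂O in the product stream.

Stoichiometric O₂ = 4.5 × 364 = 1638 mol/min; O₂ fed = 1638 × 1.899 = 3111 mol/min.
N₂ fed = 3111 × 79/21 = 11700 mol/min.
Fuel reacted = 0.844 × 364 → ξ = 307.2 mol/min.
Outlet (n = n₀ + ν ξ):
  C₃H₆: 364 − 1(307.2) = 56.78
  O₂: 3111 − 4.5(307.2) = 1728
  N₂: 11700 (inert)
  CO₂: 0 + 3(307.2) = 921.6
  H₂O: 0 + 3(307.2) = 921.6
Total out = 15330 mol/min; y_H₂O = 921.6 / 15330 = 0.06012.

0.0601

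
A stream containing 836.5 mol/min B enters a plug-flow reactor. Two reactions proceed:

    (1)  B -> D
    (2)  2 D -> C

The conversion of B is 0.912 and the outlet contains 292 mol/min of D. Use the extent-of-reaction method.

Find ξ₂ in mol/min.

Conversion of B: B consumed = 1ξ₁ = 0.912 × 836.5 → ξ₁ = 762.9 mol/min.
D balance: n_D = 0 + 1ξ₁ − 2ξ₂ = 292 → ξ₂ = (1·762.9 − 292)/2 = 235.4 mol/min.
Outlet amounts (n = n₀ + Σ ν·ξ):
  B: 836.5 − 1(762.9) = 73.61
  D: 0 + 1(762.9) − 2(235.4) = 292
  C: 0 + 1(235.4) = 235.4

ξ₂ = 235 mol/min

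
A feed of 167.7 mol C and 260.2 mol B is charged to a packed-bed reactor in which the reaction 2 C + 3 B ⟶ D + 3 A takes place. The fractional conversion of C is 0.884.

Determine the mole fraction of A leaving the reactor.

C reacted = 0.884 × 167.7 = 148.2 mol; ν_C = −2, so ξ = 148.2/2 = 74.12 mol.
Outlet amounts (n = n₀ + ν ξ):
  C: 167.7 − 2(74.12) = 19.45
  B: 260.2 − 3(74.12) = 37.83
  D: 0 + 1(74.12) = 74.12
  A: 0 + 3(74.12) = 222.4
Total out = 353.8 mol; y_A = 222.4 / 353.8 = 0.6286.

0.629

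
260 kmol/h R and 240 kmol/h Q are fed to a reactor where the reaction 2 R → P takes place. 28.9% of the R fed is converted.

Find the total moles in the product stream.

R reacted = 0.289 × 260 = 75.14 kmol/h; ν_R = −2, so ξ = 75.14/2 = 37.57 kmol/h.
Outlet amounts (n = n₀ + ν ξ):
  R: 260 − 2(37.57) = 184.9
  P: 0 + 1(37.57) = 37.57
  Q: 240 (inert)
Total out = 184.9 + 37.57 + 240 = 462.4 kmol/h.

462 kmol/h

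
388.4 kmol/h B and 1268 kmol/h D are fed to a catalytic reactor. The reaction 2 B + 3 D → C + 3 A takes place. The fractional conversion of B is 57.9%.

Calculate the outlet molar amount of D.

B reacted = 0.579 × 388.4 = 224.9 kmol/h; ν_B = −2, so ξ = 224.9/2 = 112.4 kmol/h.
Outlet amounts (n = n₀ + ν ξ):
  B: 388.4 − 2(112.4) = 163.5
  D: 1268 − 3(112.4) = 930.7
  C: 0 + 1(112.4) = 112.4
  A: 0 + 3(112.4) = 337.3

931 kmol/h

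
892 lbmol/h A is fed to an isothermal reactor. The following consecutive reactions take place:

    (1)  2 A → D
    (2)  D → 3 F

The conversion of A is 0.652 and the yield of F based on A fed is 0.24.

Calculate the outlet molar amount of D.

Conversion of A: A consumed = 2ξ₁ = 0.652 × 892 → ξ₁ = 290.8 lbmol/h.
Yield of F: 3ξ₂ / 892 = 0.24 → ξ₂ = 71.36 lbmol/h.
Outlet amounts (n = n₀ + Σ ν·ξ):
  A: 892 − 2(290.8) = 310.4
  D: 0 + 1(290.8) − 1(71.36) = 219.4
  F: 0 + 3(71.36) = 214.1

219 lbmol/h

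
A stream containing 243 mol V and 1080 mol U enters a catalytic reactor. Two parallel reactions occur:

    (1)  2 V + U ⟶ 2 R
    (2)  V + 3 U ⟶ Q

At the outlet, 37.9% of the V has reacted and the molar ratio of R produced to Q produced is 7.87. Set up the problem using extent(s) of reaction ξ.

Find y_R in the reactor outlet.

0.0653

Conversion of V: V consumed = 0.379 × 243 = 92.1 mol = 2ξ₁ + 1ξ₂.
Selectivity: 2ξ₁ / (1ξ₂) = 7.87 → ξ₁ = 3.935 ξ₂.
Substitute: (2·3.935 + 1) ξ₂ = 92.1 → ξ₂ = 10.38 mol, ξ₁ = 40.86 mol.
Outlet amounts (n = n₀ + Σ ν·ξ):
  V: 243 − 2(40.86) − 1(10.38) = 150.9
  U: 1080 − 1(40.86) − 3(10.38) = 1008
  R: 0 + 2(40.86) = 81.71
  Q: 0 + 1(10.38) = 10.38
Total out = 1251 mol; y_R = 81.71 / 1251 = 0.06532.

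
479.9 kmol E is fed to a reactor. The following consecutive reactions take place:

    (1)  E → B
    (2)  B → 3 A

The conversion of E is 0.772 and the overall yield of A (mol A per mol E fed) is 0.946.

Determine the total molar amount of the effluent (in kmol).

783 kmol

Conversion of E: E consumed = 1ξ₁ = 0.772 × 479.9 → ξ₁ = 370.5 kmol.
Yield of A: 3ξ₂ / 479.9 = 0.946 → ξ₂ = 151.3 kmol.
Outlet amounts (n = n₀ + Σ ν·ξ):
  E: 479.9 − 1(370.5) = 109.4
  B: 0 + 1(370.5) − 1(151.3) = 219.2
  A: 0 + 3(151.3) = 454
Total out = 109.4 + 219.2 + 454 = 782.6 kmol.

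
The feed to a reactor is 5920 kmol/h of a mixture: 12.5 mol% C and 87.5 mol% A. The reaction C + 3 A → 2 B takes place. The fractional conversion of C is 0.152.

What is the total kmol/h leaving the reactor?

5700 kmol/h

C reacted = 0.152 × 740 = 112.5 kmol/h; ν_C = −1, so ξ = 112.5/1 = 112.5 kmol/h.
Outlet amounts (n = n₀ + ν ξ):
  C: 740 − 1(112.5) = 627.5
  A: 5180 − 3(112.5) = 4843
  B: 0 + 2(112.5) = 225
Total out = 627.5 + 4843 + 225 = 5695 kmol/h.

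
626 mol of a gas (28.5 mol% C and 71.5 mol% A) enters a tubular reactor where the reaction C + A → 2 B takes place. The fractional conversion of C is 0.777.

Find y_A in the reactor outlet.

C reacted = 0.777 × 178.4 = 138.6 mol; ν_C = −1, so ξ = 138.6/1 = 138.6 mol.
Outlet amounts (n = n₀ + ν ξ):
  C: 178.4 − 1(138.6) = 39.79
  A: 447.6 − 1(138.6) = 309
  B: 0 + 2(138.6) = 277.2
Total out = 626 mol; y_A = 309 / 626 = 0.4936.

0.494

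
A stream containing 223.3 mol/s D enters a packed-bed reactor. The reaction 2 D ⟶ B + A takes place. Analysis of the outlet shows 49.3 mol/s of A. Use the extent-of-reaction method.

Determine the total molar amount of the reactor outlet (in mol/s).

223 mol/s

For A: n = n₀ + 1ξ → 49.3 = 0 + 1ξ, giving ξ = 49.3 mol/s.
Outlet amounts (n = n₀ + ν ξ):
  D: 223.3 − 2(49.3) = 124.7
  B: 0 + 1(49.3) = 49.3
  A: 0 + 1(49.3) = 49.3
Total out = 124.7 + 49.3 + 49.3 = 223.3 mol/s.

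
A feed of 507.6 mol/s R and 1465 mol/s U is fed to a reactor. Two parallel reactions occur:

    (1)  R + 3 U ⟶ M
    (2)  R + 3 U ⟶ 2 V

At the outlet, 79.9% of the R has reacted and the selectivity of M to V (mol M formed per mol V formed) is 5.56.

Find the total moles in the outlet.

Conversion of R: R consumed = 0.799 × 507.6 = 405.6 mol/s = 1ξ₁ + 1ξ₂.
Selectivity: 1ξ₁ / (2ξ₂) = 5.56 → ξ₁ = 11.12 ξ₂.
Substitute: (1·11.12 + 1) ξ₂ = 405.6 → ξ₂ = 33.46 mol/s, ξ₁ = 372.1 mol/s.
Outlet amounts (n = n₀ + Σ ν·ξ):
  R: 507.6 − 1(372.1) − 1(33.46) = 102
  U: 1465 − 3(372.1) − 3(33.46) = 248.3
  M: 0 + 1(372.1) = 372.1
  V: 0 + 2(33.46) = 66.93
Total out = 102 + 248.3 + 372.1 + 66.93 = 789.3 mol/s.

789 mol/s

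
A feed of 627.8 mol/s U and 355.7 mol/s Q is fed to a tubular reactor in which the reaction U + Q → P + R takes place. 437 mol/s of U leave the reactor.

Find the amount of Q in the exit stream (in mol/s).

For U: n = n₀ − 1ξ → 437 = 627.8 − 1ξ, giving ξ = 190.8 mol/s.
Outlet amounts (n = n₀ + ν ξ):
  U: 627.8 − 1(190.8) = 437
  Q: 355.7 − 1(190.8) = 164.9
  P: 0 + 1(190.8) = 190.8
  R: 0 + 1(190.8) = 190.8

165 mol/s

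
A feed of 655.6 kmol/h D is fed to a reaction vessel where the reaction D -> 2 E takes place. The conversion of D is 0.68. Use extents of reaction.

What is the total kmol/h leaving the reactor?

1100 kmol/h

D reacted = 0.68 × 655.6 = 445.8 kmol/h; ν_D = −1, so ξ = 445.8/1 = 445.8 kmol/h.
Outlet amounts (n = n₀ + ν ξ):
  D: 655.6 − 1(445.8) = 209.8
  E: 0 + 2(445.8) = 891.6
Total out = 209.8 + 891.6 = 1101 kmol/h.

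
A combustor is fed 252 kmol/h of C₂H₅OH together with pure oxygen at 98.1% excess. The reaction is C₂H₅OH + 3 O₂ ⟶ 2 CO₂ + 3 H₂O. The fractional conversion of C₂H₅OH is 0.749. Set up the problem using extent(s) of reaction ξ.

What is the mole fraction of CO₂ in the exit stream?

Stoichiometric O₂ = 3 × 252 = 756 kmol/h; O₂ fed = 756 × 1.981 = 1498 kmol/h.
Fuel reacted = 0.749 × 252 → ξ = 188.7 kmol/h.
Outlet (n = n₀ + ν ξ):
  C₂H₅OH: 252 − 1(188.7) = 63.25
  O₂: 1498 − 3(188.7) = 931.4
  CO₂: 0 + 2(188.7) = 377.5
  H₂O: 0 + 3(188.7) = 566.2
Total out = 1938 kmol/h; y_CO₂ = 377.5 / 1938 = 0.1947.

0.195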